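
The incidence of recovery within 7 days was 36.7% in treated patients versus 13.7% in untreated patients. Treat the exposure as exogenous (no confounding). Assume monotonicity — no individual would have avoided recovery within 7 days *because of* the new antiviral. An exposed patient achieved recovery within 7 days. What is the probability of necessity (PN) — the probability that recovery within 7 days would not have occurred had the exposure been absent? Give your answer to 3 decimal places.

PN ≈ 0.627

p₁ = 0.367, p₀ = 0.137.
Under exogeneity and monotonicity, PN = (p₁ − p₀) / p₁.
PN = (0.367 − 0.137) / 0.367 = 0.23 / 0.367 ≈ 0.6267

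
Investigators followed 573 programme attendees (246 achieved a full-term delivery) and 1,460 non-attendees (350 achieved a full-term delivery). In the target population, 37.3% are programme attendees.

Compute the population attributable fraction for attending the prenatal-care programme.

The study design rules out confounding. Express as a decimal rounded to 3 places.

PAF ≈ 0.228

p₁ = P(outcome | exposed) = 246/573 = 0.42932
p₀ = P(outcome | unexposed) = 350/1460 = 0.23973
Overall risk P(Y=1) = π·p₁ + (1−π)·p₀ = 0.373×0.42932 + 0.627×0.23973 = 0.31044.
Under exogeneity, PAF = [P(Y=1) − p₀] / P(Y=1).
PAF = (0.31044 − 0.23973) / 0.31044 ≈ 0.2278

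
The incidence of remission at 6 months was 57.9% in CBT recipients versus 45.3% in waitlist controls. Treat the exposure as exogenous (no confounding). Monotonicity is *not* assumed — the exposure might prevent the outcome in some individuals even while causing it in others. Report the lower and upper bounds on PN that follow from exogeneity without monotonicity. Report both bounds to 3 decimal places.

0.218 ≤ PN ≤ 0.945

p₁ = 0.579, p₀ = 0.453.
Under exogeneity alone the bounds on PN are max{0,(p₁−p₀)/p₁} ≤ PN ≤ min{1,(1−p₀)/p₁}.
  lower = (p₁ − p₀)/p₁ = 0.126 / 0.579 ≈ 0.2176
  upper = min{1, (1 − p₀)/p₁} = 0.547 / 0.579 ≈ 0.9447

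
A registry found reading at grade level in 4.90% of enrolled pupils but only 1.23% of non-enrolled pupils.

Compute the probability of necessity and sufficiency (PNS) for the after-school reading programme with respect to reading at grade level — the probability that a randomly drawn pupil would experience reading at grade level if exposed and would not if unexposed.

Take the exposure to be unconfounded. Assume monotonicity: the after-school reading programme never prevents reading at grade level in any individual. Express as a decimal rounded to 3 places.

PNS ≈ 0.037

p₁ = 0.049, p₀ = 0.0123.
Under exogeneity and monotonicity, PNS = p₁ − p₀.
PNS = 0.049 − 0.0123 = 0.0367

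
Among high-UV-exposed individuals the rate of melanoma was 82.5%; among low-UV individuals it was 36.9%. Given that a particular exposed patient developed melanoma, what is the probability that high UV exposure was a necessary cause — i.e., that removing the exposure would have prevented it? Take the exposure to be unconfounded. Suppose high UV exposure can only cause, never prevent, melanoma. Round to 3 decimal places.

PN ≈ 0.553

p₁ = 0.825, p₀ = 0.369.
Under exogeneity and monotonicity, PN = (p₁ − p₀) / p₁.
PN = (0.825 − 0.369) / 0.825 = 0.456 / 0.825 ≈ 0.5527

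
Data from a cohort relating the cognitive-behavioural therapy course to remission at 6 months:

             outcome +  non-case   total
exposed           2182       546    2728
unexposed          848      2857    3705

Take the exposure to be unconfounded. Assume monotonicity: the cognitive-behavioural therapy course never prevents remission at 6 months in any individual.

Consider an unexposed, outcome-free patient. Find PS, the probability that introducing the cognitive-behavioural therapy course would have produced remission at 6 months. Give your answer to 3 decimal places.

PS ≈ 0.740

p₁ = P(outcome | exposed) = 2182/2728 = 0.79985
p₀ = P(outcome | unexposed) = 848/3705 = 0.22888
Under exogeneity and monotonicity, PS = (p₁ − p₀) / (1 − p₀).
PS = (0.79985 − 0.22888) / (1 − 0.22888) = 0.57097 / 0.77112 ≈ 0.7404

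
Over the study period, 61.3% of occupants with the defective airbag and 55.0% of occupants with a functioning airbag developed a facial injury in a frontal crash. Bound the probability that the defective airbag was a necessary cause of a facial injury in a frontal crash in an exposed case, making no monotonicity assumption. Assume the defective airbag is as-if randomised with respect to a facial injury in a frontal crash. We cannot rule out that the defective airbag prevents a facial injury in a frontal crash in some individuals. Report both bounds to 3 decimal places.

0.103 ≤ PN ≤ 0.734

p₁ = 0.613, p₀ = 0.55.
Under exogeneity alone the bounds on PN are max{0,(p₁−p₀)/p₁} ≤ PN ≤ min{1,(1−p₀)/p₁}.
  lower = (p₁ − p₀)/p₁ = 0.063 / 0.613 ≈ 0.1028
  upper = min{1, (1 − p₀)/p₁} = 0.45 / 0.613 ≈ 0.7341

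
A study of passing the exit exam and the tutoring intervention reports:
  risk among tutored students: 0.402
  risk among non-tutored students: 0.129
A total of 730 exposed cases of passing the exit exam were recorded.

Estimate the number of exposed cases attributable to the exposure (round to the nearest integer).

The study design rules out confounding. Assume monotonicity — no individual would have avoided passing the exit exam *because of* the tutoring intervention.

Let p₁ = 0.402, p₀ = 0.129.
PN = (p₁ − p₀)/p₁ = (0.402 − 0.129) / 0.402 ≈ 0.67910.
Attributable cases ≈ PN × (exposed cases) = 0.67910 × 730 ≈ 495.75.

about 496 cases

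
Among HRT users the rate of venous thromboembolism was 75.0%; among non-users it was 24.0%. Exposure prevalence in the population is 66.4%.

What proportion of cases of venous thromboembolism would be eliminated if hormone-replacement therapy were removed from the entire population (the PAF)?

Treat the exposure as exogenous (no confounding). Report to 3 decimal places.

PAF ≈ 0.585

p₁ = 0.75, p₀ = 0.24.
Overall risk P(Y=1) = π·p₁ + (1−π)·p₀ = 0.664×0.75 + 0.336×0.24 = 0.57864.
Under exogeneity, PAF = [P(Y=1) − p₀] / P(Y=1).
PAF = (0.57864 − 0.24) / 0.57864 ≈ 0.5852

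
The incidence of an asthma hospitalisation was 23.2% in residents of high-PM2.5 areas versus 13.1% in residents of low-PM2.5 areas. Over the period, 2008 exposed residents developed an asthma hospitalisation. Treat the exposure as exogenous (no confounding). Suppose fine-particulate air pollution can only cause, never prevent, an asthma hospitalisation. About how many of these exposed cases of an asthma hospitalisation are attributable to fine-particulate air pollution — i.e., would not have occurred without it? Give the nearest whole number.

p₁ = 0.232, p₀ = 0.131.
PN = (p₁ − p₀)/p₁ = (0.232 − 0.131) / 0.232 ≈ 0.43534.
Attributable cases ≈ PN × (exposed cases) = 0.43534 × 2008 ≈ 874.17.

about 874 cases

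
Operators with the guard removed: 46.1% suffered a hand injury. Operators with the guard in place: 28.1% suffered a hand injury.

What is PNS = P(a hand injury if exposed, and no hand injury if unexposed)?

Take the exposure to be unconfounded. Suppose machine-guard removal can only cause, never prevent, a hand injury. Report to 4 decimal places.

PNS ≈ 0.1800

p₁ = 0.461, p₀ = 0.281.
Under exogeneity and monotonicity, PNS = p₁ − p₀.
PNS = 0.461 − 0.281 = 0.18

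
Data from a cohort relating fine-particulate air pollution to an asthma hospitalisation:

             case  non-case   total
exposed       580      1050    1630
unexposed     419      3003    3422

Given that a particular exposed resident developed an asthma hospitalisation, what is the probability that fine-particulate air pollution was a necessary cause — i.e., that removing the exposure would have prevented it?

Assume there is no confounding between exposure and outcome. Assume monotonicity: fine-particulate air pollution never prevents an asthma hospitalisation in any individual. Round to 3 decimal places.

p₁ = P(outcome | exposed) = 580/1630 = 0.35583
p₀ = P(outcome | unexposed) = 419/3422 = 0.12244
Under exogeneity and monotonicity, PN = (p₁ − p₀)/p₁.
PN = (0.35583 − 0.12244) / 0.35583 ≈ 0.6559

PN ≈ 0.656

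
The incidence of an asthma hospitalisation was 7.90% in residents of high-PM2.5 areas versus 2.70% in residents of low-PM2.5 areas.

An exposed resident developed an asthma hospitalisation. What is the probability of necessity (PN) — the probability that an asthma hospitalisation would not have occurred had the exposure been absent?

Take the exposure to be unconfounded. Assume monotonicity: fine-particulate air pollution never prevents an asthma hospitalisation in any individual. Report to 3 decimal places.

p₁ = 0.079, p₀ = 0.027.
Under exogeneity and monotonicity, PN = (p₁ − p₀) / p₁.
PN = (0.079 − 0.027) / 0.079 = 0.052 / 0.079 ≈ 0.6582

PN ≈ 0.658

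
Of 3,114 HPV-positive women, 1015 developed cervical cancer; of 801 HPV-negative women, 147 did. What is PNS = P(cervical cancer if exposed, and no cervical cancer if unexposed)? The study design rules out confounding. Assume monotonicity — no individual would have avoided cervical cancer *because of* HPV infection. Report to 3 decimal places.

p₁ = P(outcome | exposed) = 1015/3114 = 0.32595
p₀ = P(outcome | unexposed) = 147/801 = 0.18352
Under exogeneity and monotonicity, PNS = p₁ − p₀.
PNS = 0.32595 − 0.18352 = 0.14243

PNS ≈ 0.142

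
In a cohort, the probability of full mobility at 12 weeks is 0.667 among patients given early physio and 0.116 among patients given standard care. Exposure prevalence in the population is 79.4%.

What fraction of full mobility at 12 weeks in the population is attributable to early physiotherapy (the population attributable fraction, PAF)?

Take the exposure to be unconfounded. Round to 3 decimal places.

PAF ≈ 0.790

Let p₁ = 0.667, p₀ = 0.116.
Overall risk P(Y=1) = π·p₁ + (1−π)·p₀ = 0.794×0.667 + 0.206×0.116 = 0.55349.
Under exogeneity, PAF = [P(Y=1) − p₀] / P(Y=1).
PAF = (0.55349 − 0.116) / 0.55349 ≈ 0.7904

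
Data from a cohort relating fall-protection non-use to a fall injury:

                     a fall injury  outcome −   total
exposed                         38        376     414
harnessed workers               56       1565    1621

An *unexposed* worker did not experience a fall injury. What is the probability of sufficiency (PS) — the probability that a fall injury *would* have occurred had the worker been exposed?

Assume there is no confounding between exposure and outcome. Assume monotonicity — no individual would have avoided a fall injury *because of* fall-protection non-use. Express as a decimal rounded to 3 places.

p₁ = P(outcome | exposed) = 38/414 = 0.091787
p₀ = P(outcome | unexposed) = 56/1621 = 0.034547
Under exogeneity and monotonicity, PS = (p₁ − p₀) / (1 − p₀).
PS = (0.091787 − 0.034547) / (1 − 0.034547) = 0.057241 / 0.96545 ≈ 0.0593

PS ≈ 0.059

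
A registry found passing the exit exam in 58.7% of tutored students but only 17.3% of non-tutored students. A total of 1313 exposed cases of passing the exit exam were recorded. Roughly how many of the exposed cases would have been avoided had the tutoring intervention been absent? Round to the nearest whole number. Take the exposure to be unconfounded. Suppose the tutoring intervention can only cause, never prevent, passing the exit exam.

p₁ = 0.587, p₀ = 0.173.
PN = (p₁ − p₀)/p₁ = (0.587 − 0.173) / 0.587 ≈ 0.70528.
Attributable cases ≈ PN × (exposed cases) = 0.70528 × 1313 ≈ 926.03.

about 926 cases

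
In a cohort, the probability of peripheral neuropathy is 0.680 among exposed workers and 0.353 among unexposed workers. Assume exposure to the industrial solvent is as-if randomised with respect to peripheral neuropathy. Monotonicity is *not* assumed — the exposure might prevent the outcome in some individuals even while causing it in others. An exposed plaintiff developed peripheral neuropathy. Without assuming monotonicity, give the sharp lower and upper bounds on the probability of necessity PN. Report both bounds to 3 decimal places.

Let p₁ = 0.68, p₀ = 0.353.
Under exogeneity alone the bounds on PN are max{0,(p₁−p₀)/p₁} ≤ PN ≤ min{1,(1−p₀)/p₁}.
  lower = (p₁ − p₀)/p₁ = 0.327 / 0.68 ≈ 0.4809
  upper = min{1, (1 − p₀)/p₁} = 0.647 / 0.68 ≈ 0.9515

0.481 ≤ PN ≤ 0.951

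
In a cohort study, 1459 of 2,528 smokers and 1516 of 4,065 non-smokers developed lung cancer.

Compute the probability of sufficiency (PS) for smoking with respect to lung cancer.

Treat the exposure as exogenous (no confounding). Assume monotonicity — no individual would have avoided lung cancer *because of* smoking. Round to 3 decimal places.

PS ≈ 0.326

p₁ = P(outcome | exposed) = 1459/2528 = 0.57714
p₀ = P(outcome | unexposed) = 1516/4065 = 0.37294
Under exogeneity and monotonicity, PS = (p₁ − p₀) / (1 − p₀).
PS = (0.57714 − 0.37294) / (1 − 0.37294) = 0.2042 / 0.62706 ≈ 0.3256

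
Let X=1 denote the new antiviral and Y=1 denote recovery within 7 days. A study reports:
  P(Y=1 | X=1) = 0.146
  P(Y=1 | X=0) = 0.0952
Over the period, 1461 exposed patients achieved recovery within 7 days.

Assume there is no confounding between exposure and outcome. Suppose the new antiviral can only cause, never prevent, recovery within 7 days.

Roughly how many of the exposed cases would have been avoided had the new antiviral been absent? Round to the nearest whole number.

about 508 cases

Let p₁ = 0.146, p₀ = 0.0952.
PN = (p₁ − p₀)/p₁ = (0.146 − 0.0952) / 0.146 ≈ 0.34795.
Attributable cases ≈ PN × (exposed cases) = 0.34795 × 1461 ≈ 508.35.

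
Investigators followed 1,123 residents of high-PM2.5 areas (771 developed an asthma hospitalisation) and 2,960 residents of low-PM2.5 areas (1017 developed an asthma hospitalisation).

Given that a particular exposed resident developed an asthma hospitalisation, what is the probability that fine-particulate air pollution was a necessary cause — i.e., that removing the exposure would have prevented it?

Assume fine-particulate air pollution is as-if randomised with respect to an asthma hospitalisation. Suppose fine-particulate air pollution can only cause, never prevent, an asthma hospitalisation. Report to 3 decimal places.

PN ≈ 0.500

p₁ = P(outcome | exposed) = 771/1123 = 0.68655
p₀ = P(outcome | unexposed) = 1017/2960 = 0.34358
Under exogeneity and monotonicity, PN = (p₁ − p₀) / p₁.
PN = (0.68655 − 0.34358) / 0.68655 = 0.34297 / 0.68655 ≈ 0.4996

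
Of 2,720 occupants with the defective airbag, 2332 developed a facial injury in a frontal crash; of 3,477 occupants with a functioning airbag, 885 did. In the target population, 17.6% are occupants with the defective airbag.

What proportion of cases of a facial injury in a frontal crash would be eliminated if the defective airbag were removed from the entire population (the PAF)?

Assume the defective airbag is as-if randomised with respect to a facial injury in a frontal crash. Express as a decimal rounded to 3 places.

PAF ≈ 0.294

p₁ = P(outcome | exposed) = 2332/2720 = 0.85735
p₀ = P(outcome | unexposed) = 885/3477 = 0.25453
Overall risk P(Y=1) = π·p₁ + (1−π)·p₀ = 0.176×0.85735 + 0.824×0.25453 = 0.36063.
Under exogeneity, PAF = [P(Y=1) − p₀] / P(Y=1).
PAF = (0.36063 − 0.25453) / 0.36063 ≈ 0.2942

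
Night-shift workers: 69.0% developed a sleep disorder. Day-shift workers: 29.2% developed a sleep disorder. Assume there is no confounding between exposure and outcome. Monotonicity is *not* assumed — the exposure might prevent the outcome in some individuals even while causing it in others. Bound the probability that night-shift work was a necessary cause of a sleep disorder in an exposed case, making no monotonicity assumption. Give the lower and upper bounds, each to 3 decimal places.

p₁ = 0.69, p₀ = 0.292.
Under exogeneity alone the bounds on PN are max{0,(p₁−p₀)/p₁} ≤ PN ≤ min{1,(1−p₀)/p₁}.
  lower = (p₁ − p₀)/p₁ = 0.398 / 0.69 ≈ 0.5768
  upper = min{1, (1 − p₀)/p₁} = 0.708 / 0.69 ≈ 1.0261 → capped at 1

0.577 ≤ PN ≤ 1.000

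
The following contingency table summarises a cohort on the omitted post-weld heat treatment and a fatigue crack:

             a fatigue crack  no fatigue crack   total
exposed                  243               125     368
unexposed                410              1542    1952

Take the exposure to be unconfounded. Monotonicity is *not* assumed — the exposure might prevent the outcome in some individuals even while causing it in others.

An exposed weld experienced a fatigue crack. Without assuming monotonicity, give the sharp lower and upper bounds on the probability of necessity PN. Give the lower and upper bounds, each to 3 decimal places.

p₁ = P(outcome | exposed) = 243/368 = 0.66033
p₀ = P(outcome | unexposed) = 410/1952 = 0.21004
Under exogeneity alone the bounds on PN are max{0,(p₁−p₀)/p₁} ≤ PN ≤ min{1,(1−p₀)/p₁}.
  lower = (p₁ − p₀)/p₁ = 0.45029 / 0.66033 ≈ 0.6819
  upper = min{1, (1 − p₀)/p₁} = 0.78996 / 0.66033 ≈ 1.1963 → capped at 1

0.682 ≤ PN ≤ 1.000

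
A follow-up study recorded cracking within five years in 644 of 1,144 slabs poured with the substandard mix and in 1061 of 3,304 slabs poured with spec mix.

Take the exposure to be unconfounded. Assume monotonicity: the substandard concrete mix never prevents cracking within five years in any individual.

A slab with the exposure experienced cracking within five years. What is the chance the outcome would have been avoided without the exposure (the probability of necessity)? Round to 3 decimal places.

p₁ = P(outcome | exposed) = 644/1144 = 0.56294
p₀ = P(outcome | unexposed) = 1061/3304 = 0.32113
Under exogeneity and monotonicity, PN = (p₁ − p₀) / p₁.
PN = (0.56294 − 0.32113) / 0.56294 = 0.24181 / 0.56294 ≈ 0.4296

PN ≈ 0.430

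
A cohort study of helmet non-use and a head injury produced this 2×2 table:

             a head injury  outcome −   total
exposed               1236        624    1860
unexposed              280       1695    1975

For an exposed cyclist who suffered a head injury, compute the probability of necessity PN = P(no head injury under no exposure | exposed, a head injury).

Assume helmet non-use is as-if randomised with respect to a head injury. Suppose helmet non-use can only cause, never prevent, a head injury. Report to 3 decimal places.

PN ≈ 0.787

p₁ = P(outcome | exposed) = 1236/1860 = 0.66452
p₀ = P(outcome | unexposed) = 280/1975 = 0.14177
Under exogeneity and monotonicity, PN = (p₁ − p₀)/p₁.
PN = (0.66452 − 0.14177) / 0.66452 ≈ 0.7867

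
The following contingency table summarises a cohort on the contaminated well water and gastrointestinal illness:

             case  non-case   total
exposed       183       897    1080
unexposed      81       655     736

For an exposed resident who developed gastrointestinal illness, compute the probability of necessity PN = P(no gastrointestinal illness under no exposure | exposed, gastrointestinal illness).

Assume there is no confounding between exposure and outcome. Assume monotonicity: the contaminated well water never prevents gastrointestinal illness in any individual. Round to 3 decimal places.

PN ≈ 0.350

p₁ = P(outcome | exposed) = 183/1080 = 0.16944
p₀ = P(outcome | unexposed) = 81/736 = 0.11005
Under exogeneity and monotonicity, PN = (p₁ − p₀)/p₁.
PN = (0.16944 − 0.11005) / 0.16944 ≈ 0.3505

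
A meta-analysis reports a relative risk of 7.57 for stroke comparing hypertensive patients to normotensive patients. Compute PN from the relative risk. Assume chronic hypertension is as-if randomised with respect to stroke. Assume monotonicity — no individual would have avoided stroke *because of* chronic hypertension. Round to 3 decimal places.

PN ≈ 0.868

Under exogeneity and monotonicity, PN = (RR − 1) / RR = 1 − 1/RR.
PN = (7.57 − 1) / 7.57 = 6.57 / 7.57 ≈ 0.8679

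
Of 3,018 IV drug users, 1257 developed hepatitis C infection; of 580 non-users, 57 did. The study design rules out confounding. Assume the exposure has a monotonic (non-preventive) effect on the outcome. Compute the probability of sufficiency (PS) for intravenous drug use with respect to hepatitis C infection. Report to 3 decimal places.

PS ≈ 0.353

p₁ = P(outcome | exposed) = 1257/3018 = 0.4165
p₀ = P(outcome | unexposed) = 57/580 = 0.098276
Under exogeneity and monotonicity, PS = (p₁ − p₀) / (1 − p₀).
PS = (0.4165 − 0.098276) / (1 − 0.098276) = 0.31823 / 0.90172 ≈ 0.3529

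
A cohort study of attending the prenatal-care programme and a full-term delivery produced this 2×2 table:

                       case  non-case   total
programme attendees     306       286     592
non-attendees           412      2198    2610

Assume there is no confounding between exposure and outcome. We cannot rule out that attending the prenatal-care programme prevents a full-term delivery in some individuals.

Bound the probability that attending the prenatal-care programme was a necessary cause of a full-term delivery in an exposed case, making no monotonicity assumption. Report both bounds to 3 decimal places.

p₁ = P(outcome | exposed) = 306/592 = 0.51689
p₀ = P(outcome | unexposed) = 412/2610 = 0.15785
Under exogeneity alone the bounds on PN are max{0,(p₁−p₀)/p₁} ≤ PN ≤ min{1,(1−p₀)/p₁}.
  lower = (p₁ − p₀)/p₁ = 0.35904 / 0.51689 ≈ 0.6946
  upper = min{1, (1 − p₀)/p₁} = 0.84215 / 0.51689 ≈ 1.6292 → capped at 1

0.695 ≤ PN ≤ 1.000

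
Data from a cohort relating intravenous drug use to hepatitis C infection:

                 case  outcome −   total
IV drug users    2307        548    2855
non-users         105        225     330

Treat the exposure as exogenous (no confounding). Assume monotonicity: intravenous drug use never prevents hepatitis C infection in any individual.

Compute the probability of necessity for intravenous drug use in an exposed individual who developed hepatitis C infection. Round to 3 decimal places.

PN ≈ 0.606

p₁ = P(outcome | exposed) = 2307/2855 = 0.80806
p₀ = P(outcome | unexposed) = 105/330 = 0.31818
Under exogeneity and monotonicity, PN = (p₁ − p₀)/p₁.
PN = (0.80806 − 0.31818) / 0.80806 ≈ 0.6062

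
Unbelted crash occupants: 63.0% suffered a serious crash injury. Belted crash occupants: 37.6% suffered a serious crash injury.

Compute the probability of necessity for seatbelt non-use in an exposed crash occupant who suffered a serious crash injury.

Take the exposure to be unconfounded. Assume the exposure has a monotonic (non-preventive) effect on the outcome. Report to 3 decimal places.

p₁ = 0.63, p₀ = 0.376.
Under exogeneity and monotonicity, PN = (p₁ − p₀) / p₁.
PN = (0.63 − 0.376) / 0.63 = 0.254 / 0.63 ≈ 0.4032

PN ≈ 0.403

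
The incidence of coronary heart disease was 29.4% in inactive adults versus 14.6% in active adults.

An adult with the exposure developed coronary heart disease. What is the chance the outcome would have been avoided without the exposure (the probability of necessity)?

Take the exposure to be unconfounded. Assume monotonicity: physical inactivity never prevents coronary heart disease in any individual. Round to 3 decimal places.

p₁ = 0.294, p₀ = 0.146.
Under exogeneity and monotonicity, PN = (p₁ − p₀) / p₁.
PN = (0.294 − 0.146) / 0.294 = 0.148 / 0.294 ≈ 0.5034

PN ≈ 0.503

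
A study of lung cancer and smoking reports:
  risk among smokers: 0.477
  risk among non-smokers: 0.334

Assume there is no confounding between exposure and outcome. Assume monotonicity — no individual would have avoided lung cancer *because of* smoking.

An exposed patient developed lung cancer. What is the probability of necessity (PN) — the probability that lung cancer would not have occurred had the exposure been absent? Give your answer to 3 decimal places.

Let p₁ = 0.477, p₀ = 0.334.
Under exogeneity and monotonicity, PN = (p₁ − p₀) / p₁.
PN = (0.477 − 0.334) / 0.477 = 0.143 / 0.477 ≈ 0.2998

PN ≈ 0.300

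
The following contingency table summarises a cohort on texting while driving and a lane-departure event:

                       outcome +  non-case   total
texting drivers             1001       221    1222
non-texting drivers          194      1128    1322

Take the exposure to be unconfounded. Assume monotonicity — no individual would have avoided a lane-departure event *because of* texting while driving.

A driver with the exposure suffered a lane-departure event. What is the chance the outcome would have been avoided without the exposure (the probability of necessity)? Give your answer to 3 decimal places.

p₁ = P(outcome | exposed) = 1001/1222 = 0.81915
p₀ = P(outcome | unexposed) = 194/1322 = 0.14675
Under exogeneity and monotonicity, PN = (p₁ − p₀)/p₁.
PN = (0.81915 − 0.14675) / 0.81915 ≈ 0.8209

PN ≈ 0.821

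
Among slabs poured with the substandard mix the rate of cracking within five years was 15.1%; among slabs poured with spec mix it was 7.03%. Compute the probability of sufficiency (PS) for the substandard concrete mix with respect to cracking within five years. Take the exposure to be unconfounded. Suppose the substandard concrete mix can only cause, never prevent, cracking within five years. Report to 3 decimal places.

PS ≈ 0.087

p₁ = 0.151, p₀ = 0.0703.
Under exogeneity and monotonicity, PS = (p₁ − p₀) / (1 − p₀).
PS = (0.151 − 0.0703) / (1 − 0.0703) = 0.0807 / 0.9297 ≈ 0.0868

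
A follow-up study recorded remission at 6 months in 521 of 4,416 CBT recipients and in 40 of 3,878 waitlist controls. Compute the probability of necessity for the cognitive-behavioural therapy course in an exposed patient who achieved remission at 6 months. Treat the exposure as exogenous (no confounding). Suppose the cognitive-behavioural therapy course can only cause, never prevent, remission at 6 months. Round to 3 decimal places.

p₁ = P(outcome | exposed) = 521/4416 = 0.11798
p₀ = P(outcome | unexposed) = 40/3878 = 0.010315
Under exogeneity and monotonicity, PN = (p₁ − p₀) / p₁.
PN = (0.11798 − 0.010315) / 0.11798 = 0.10767 / 0.11798 ≈ 0.9126

PN ≈ 0.913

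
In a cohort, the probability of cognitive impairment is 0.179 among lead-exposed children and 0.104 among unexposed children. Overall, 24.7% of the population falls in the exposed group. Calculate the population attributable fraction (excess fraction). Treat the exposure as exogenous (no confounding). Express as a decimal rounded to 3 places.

PAF ≈ 0.151

Let p₁ = 0.179, p₀ = 0.104.
Overall risk P(Y=1) = π·p₁ + (1−π)·p₀ = 0.247×0.179 + 0.753×0.104 = 0.12252.
Under exogeneity, PAF = [P(Y=1) − p₀] / P(Y=1).
PAF = (0.12252 − 0.104) / 0.12252 ≈ 0.1512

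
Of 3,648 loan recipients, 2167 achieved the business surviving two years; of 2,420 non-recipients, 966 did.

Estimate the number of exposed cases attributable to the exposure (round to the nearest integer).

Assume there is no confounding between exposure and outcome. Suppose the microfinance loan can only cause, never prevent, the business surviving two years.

about 711 cases

p₁ = P(outcome | exposed) = 2167/3648 = 0.59402
p₀ = P(outcome | unexposed) = 966/2420 = 0.39917
PN = (p₁ − p₀)/p₁ = (0.59402 − 0.39917) / 0.59402 ≈ 0.32802.
Attributable cases ≈ PN × (exposed cases) = 0.32802 × 2167 ≈ 710.81.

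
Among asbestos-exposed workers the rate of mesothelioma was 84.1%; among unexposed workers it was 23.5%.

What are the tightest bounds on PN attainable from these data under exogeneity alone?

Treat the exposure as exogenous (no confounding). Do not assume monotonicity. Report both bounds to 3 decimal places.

p₁ = 0.841, p₀ = 0.235.
Under exogeneity alone the bounds on PN are max{0,(p₁−p₀)/p₁} ≤ PN ≤ min{1,(1−p₀)/p₁}.
  lower = (p₁ − p₀)/p₁ = 0.606 / 0.841 ≈ 0.7206
  upper = min{1, (1 − p₀)/p₁} = 0.765 / 0.841 ≈ 0.9096

0.721 ≤ PN ≤ 0.910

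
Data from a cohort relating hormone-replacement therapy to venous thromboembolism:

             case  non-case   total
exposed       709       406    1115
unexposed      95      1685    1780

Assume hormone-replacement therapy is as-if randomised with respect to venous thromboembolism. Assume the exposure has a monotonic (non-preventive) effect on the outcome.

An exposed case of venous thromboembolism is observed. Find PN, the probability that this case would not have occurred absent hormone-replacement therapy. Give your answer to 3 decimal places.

p₁ = P(outcome | exposed) = 709/1115 = 0.63587
p₀ = P(outcome | unexposed) = 95/1780 = 0.053371
Under exogeneity and monotonicity, PN = (p₁ − p₀)/p₁.
PN = (0.63587 − 0.053371) / 0.63587 ≈ 0.9161

PN ≈ 0.916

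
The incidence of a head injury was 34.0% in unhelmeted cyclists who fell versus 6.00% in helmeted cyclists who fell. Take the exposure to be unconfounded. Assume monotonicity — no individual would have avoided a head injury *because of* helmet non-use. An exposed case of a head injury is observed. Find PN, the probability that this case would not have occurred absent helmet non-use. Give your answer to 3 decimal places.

p₁ = 0.34, p₀ = 0.06.
Under exogeneity and monotonicity, PN = (p₁ − p₀) / p₁.
PN = (0.34 − 0.06) / 0.34 = 0.28 / 0.34 ≈ 0.8235

PN ≈ 0.824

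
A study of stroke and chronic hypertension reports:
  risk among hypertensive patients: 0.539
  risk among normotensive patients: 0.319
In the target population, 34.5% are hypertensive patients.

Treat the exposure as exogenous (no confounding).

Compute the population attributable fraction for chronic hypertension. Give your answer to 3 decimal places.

PAF ≈ 0.192

Let p₁ = 0.539, p₀ = 0.319.
Overall risk P(Y=1) = π·p₁ + (1−π)·p₀ = 0.345×0.539 + 0.655×0.319 = 0.3949.
Under exogeneity, PAF = [P(Y=1) − p₀] / P(Y=1).
PAF = (0.3949 − 0.319) / 0.3949 ≈ 0.1922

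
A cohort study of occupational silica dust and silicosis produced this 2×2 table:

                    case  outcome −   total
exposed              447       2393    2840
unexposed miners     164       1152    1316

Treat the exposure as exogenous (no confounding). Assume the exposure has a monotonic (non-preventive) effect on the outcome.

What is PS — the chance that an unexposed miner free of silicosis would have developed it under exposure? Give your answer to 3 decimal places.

PS ≈ 0.037

p₁ = P(outcome | exposed) = 447/2840 = 0.15739
p₀ = P(outcome | unexposed) = 164/1316 = 0.12462
Under exogeneity and monotonicity, PS = (p₁ − p₀) / (1 − p₀).
PS = (0.15739 − 0.12462) / (1 − 0.12462) = 0.032774 / 0.87538 ≈ 0.0374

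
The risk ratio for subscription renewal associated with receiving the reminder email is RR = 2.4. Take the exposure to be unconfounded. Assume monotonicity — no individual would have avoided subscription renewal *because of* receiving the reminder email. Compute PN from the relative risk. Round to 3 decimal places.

PN ≈ 0.583

Under exogeneity and monotonicity, PN = (RR − 1) / RR = 1 − 1/RR.
PN = (2.4 − 1) / 2.4 = 1.4 / 2.4 ≈ 0.5833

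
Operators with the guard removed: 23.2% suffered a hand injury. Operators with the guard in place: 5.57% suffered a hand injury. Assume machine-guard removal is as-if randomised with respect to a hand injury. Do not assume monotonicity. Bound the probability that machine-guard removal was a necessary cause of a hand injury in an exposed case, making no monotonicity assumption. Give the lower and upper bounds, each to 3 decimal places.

p₁ = 0.232, p₀ = 0.0557.
Under exogeneity alone the bounds on PN are max{0,(p₁−p₀)/p₁} ≤ PN ≤ min{1,(1−p₀)/p₁}.
  lower = (p₁ − p₀)/p₁ = 0.1763 / 0.232 ≈ 0.7599
  upper = min{1, (1 − p₀)/p₁} = 0.9443 / 0.232 ≈ 4.0703 → capped at 1

0.760 ≤ PN ≤ 1.000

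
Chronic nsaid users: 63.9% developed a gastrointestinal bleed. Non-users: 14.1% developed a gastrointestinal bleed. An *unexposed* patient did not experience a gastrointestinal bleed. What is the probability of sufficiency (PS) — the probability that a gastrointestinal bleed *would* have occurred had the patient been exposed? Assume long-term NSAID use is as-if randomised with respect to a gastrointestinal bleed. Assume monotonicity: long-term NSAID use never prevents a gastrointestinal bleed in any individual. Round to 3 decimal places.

PS ≈ 0.580

p₁ = 0.639, p₀ = 0.141.
Under exogeneity and monotonicity, PS = (p₁ − p₀) / (1 − p₀).
PS = (0.639 − 0.141) / (1 − 0.141) = 0.498 / 0.859 ≈ 0.5797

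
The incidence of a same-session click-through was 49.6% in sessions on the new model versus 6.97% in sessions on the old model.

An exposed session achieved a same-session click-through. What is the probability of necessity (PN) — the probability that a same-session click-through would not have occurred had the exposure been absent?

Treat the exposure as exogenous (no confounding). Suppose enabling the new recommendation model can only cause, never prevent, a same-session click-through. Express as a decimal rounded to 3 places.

PN ≈ 0.859

p₁ = 0.496, p₀ = 0.0697.
Under exogeneity and monotonicity, PN = (p₁ − p₀) / p₁.
PN = (0.496 − 0.0697) / 0.496 = 0.4263 / 0.496 ≈ 0.8595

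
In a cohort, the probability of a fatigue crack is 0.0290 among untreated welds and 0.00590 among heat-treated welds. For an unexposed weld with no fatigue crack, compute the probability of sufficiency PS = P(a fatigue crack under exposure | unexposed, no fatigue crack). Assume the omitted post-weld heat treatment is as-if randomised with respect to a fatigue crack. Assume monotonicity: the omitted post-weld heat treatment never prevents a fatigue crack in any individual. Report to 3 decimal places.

Let p₁ = 0.029, p₀ = 0.0059.
Under exogeneity and monotonicity, PS = (p₁ − p₀) / (1 − p₀).
PS = (0.029 − 0.0059) / (1 − 0.0059) = 0.0231 / 0.9941 ≈ 0.0232

PS ≈ 0.023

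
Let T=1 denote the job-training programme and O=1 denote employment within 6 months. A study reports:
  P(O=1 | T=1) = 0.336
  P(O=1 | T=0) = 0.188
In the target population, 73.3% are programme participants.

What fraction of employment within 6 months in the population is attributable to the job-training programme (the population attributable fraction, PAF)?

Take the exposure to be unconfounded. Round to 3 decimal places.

Let p₁ = 0.336, p₀ = 0.188.
Overall risk P(Y=1) = π·p₁ + (1−π)·p₀ = 0.733×0.336 + 0.267×0.188 = 0.29648.
Under exogeneity, PAF = [P(Y=1) − p₀] / P(Y=1).
PAF = (0.29648 − 0.188) / 0.29648 ≈ 0.3659

PAF ≈ 0.366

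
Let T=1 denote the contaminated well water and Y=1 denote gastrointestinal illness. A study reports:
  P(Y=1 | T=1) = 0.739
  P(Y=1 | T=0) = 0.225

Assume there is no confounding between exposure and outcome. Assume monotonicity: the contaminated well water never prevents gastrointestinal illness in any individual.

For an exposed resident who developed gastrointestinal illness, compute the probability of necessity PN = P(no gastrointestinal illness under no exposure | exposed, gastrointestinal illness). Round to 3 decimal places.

PN ≈ 0.696

Let p₁ = 0.739, p₀ = 0.225.
Under exogeneity and monotonicity, PN = (p₁ − p₀) / p₁.
PN = (0.739 − 0.225) / 0.739 = 0.514 / 0.739 ≈ 0.6955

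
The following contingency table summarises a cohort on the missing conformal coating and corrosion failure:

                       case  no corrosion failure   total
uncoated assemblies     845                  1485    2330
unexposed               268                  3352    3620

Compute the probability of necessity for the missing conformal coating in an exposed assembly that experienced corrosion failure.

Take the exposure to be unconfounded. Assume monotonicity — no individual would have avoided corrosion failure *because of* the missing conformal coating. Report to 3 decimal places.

p₁ = P(outcome | exposed) = 845/2330 = 0.36266
p₀ = P(outcome | unexposed) = 268/3620 = 0.074033
Under exogeneity and monotonicity, PN = (p₁ − p₀)/p₁.
PN = (0.36266 − 0.074033) / 0.36266 ≈ 0.7959

PN ≈ 0.796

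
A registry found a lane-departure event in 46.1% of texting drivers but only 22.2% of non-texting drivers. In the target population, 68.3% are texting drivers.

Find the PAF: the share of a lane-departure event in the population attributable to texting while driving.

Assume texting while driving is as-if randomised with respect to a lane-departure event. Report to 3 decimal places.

PAF ≈ 0.424

p₁ = 0.461, p₀ = 0.222.
Overall risk P(Y=1) = π·p₁ + (1−π)·p₀ = 0.683×0.461 + 0.317×0.222 = 0.38524.
Under exogeneity, PAF = [P(Y=1) − p₀] / P(Y=1).
PAF = (0.38524 − 0.222) / 0.38524 ≈ 0.4237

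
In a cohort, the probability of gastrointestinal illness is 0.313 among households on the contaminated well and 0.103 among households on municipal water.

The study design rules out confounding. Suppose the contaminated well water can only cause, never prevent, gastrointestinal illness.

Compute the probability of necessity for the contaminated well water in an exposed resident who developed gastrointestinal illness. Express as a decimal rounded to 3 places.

PN ≈ 0.671

Let p₁ = 0.313, p₀ = 0.103.
Under exogeneity and monotonicity, PN = (p₁ − p₀) / p₁.
PN = (0.313 − 0.103) / 0.313 = 0.21 / 0.313 ≈ 0.6709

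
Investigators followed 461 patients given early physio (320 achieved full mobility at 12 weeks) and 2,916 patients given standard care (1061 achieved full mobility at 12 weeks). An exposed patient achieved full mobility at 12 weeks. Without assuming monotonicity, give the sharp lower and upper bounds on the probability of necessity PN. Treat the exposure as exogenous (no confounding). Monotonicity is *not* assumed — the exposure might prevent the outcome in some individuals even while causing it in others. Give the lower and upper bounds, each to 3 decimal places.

p₁ = P(outcome | exposed) = 320/461 = 0.69414
p₀ = P(outcome | unexposed) = 1061/2916 = 0.36385
Under exogeneity alone the bounds on PN are max{0,(p₁−p₀)/p₁} ≤ PN ≤ min{1,(1−p₀)/p₁}.
  lower = (p₁ − p₀)/p₁ = 0.33029 / 0.69414 ≈ 0.4758
  upper = min{1, (1 − p₀)/p₁} = 0.63615 / 0.69414 ≈ 0.9164

0.476 ≤ PN ≤ 0.916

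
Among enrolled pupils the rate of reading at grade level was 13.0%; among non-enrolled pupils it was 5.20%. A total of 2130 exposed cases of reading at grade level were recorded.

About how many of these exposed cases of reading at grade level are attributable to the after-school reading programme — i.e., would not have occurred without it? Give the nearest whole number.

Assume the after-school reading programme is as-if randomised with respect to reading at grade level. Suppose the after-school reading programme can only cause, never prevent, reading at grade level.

about 1278 cases

p₁ = 0.13, p₀ = 0.052.
PN = (p₁ − p₀)/p₁ = (0.13 − 0.052) / 0.13 ≈ 0.60000.
Attributable cases ≈ PN × (exposed cases) = 0.60000 × 2130 ≈ 1278.00.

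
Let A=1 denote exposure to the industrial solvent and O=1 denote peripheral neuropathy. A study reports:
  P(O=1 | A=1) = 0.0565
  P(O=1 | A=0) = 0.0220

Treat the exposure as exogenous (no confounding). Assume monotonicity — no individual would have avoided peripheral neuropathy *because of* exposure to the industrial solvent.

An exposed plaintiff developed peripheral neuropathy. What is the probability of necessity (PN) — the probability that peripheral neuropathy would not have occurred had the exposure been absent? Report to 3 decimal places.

Let p₁ = 0.0565, p₀ = 0.022.
Under exogeneity and monotonicity, PN = (p₁ − p₀) / p₁.
PN = (0.0565 − 0.022) / 0.0565 = 0.0345 / 0.0565 ≈ 0.6106

PN ≈ 0.611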